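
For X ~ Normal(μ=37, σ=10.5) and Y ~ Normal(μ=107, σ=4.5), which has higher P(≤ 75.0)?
X has higher probability (P(X ≤ 75.0) = 0.9999 > P(Y ≤ 75.0) = 0.0000)

Compute P(≤ 75.0) for each distribution:

X ~ Normal(μ=37, σ=10.5):
P(X ≤ 75.0) = 0.9999

Y ~ Normal(μ=107, σ=4.5):
P(Y ≤ 75.0) = 0.0000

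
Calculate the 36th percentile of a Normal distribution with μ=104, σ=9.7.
100.5229

We have X ~ Normal(μ=104, σ=9.7).

We want to find x such that P(X ≤ x) = 0.36.

This is the 36th percentile, which means 36% of values fall below this point.

Using the inverse CDF (quantile function):
x = F⁻¹(0.36) = 100.5229

Verification: P(X ≤ 100.5229) = 0.36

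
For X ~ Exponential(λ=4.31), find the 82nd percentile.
0.3979

We have X ~ Exponential(λ=4.31).

We want to find x such that P(X ≤ x) = 0.82.

This is the 82nd percentile, which means 82% of values fall below this point.

Using the inverse CDF (quantile function):
x = F⁻¹(0.82) = 0.3979

Verification: P(X ≤ 0.3979) = 0.82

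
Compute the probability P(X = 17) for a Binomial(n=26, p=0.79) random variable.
0.045125

We have X ~ Binomial(n=26, p=0.79).

For a Binomial distribution, the PMF gives us the probability of each outcome.

Using the PMF formula:
P(X = 17) = 0.045125

Rounded to 4 decimal places: 0.0451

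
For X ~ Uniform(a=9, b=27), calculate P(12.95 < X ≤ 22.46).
0.528333

We have X ~ Uniform(a=9, b=27).

To find P(12.95 < X ≤ 22.46), we use:
P(12.95 < X ≤ 22.46) = P(X ≤ 22.46) - P(X ≤ 12.95)
                 = F(22.46) - F(12.95)
                 = 0.747778 - 0.219444
                 = 0.528333

So there's approximately a 52.8% chance that X falls in this range.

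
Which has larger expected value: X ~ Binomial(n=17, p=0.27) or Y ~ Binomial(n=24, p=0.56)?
Y has larger mean (13.4400 > 4.5900)

Compute the expected value for each distribution:

X ~ Binomial(n=17, p=0.27):
E[X] = 4.5900

Y ~ Binomial(n=24, p=0.56):
E[Y] = 13.4400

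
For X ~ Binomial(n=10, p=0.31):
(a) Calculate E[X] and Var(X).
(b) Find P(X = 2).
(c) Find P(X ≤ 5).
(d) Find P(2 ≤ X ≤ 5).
(a) E[X] = 3.1000, Var(X) = 2.1390
(b) P(X = 2) = 0.222192
(c) P(X ≤ 5) = 0.944890
(d) P(2 ≤ X ≤ 5) = 0.810527

We have X ~ Binomial(n=10, p=0.31).

(a) Moments:
E[X] = 3.1000
Var(X) = 2.1390
σ = √Var(X) = 1.4625

(b) Point probability using PMF:
P(X = 2) = 0.222192

(c) Cumulative probability using CDF:
P(X ≤ 5) = F(5) = 0.944890

(d) Range probability:
P(2 ≤ X ≤ 5) = P(X ≤ 5) - P(X ≤ 1)
                   = F(5) - F(1)
                   = 0.944890 - 0.134363
                   = 0.810527

This means approximately 81.1% of outcomes fall in the interval [2, 5].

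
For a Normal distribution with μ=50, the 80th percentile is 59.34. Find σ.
σ = 11.0976

For X ~ Normal(μ, σ), the p-th percentile satisfies x = μ + z_p × σ,
where z_p = Φ⁻¹(p) is the standard normal quantile.

Step 1: z_{0.8} = Φ⁻¹(0.8) = 0.8416

Step 2: Solve for σ:
59.34 = 50 + 0.8416 × σ
σ = (59.34 - 50) / 0.8416
σ = 9.34 / 0.8416
σ = 11.0976

Verification: μ + z × σ = 50 + 0.8416 × 11.0976 = 59.34 ✓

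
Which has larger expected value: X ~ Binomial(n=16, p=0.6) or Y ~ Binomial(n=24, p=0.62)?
Y has larger mean (14.8800 > 9.6000)

Compute the expected value for each distribution:

X ~ Binomial(n=16, p=0.6):
E[X] = 9.6000

Y ~ Binomial(n=24, p=0.62):
E[Y] = 14.8800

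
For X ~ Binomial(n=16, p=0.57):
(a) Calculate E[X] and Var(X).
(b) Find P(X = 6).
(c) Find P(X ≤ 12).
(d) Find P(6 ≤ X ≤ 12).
(a) E[X] = 9.1200, Var(X) = 3.9216
(b) P(X = 6) = 0.059355
(c) P(X ≤ 12) = 0.960046
(d) P(6 ≤ X ≤ 12) = 0.925845

We have X ~ Binomial(n=16, p=0.57).

(a) Moments:
E[X] = 9.1200
Var(X) = 3.9216
σ = √Var(X) = 1.9803

(b) Point probability using PMF:
P(X = 6) = 0.059355

(c) Cumulative probability using CDF:
P(X ≤ 12) = F(12) = 0.960046

(d) Range probability:
P(6 ≤ X ≤ 12) = P(X ≤ 12) - P(X ≤ 5)
                   = F(12) - F(5)
                   = 0.960046 - 0.034201
                   = 0.925845

This means approximately 92.6% of outcomes fall in the interval [6, 12].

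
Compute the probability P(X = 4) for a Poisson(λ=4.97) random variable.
0.176511

We have X ~ Poisson(λ=4.97).

For a Poisson distribution, the PMF gives us the probability of each outcome.

Using the PMF formula:
P(X = 4) = 0.176511

Rounded to 4 decimal places: 0.1765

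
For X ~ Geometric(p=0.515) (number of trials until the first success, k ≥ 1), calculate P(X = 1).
0.515000

We have X ~ Geometric(p=0.515) (number of trials until the first success, k ≥ 1).

For a Geometric distribution, the PMF gives us the probability of each outcome.

Using the PMF formula:
P(X = 1) = 0.515000

Rounded to 4 decimal places: 0.5150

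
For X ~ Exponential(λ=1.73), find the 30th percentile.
0.2062

We have X ~ Exponential(λ=1.73).

We want to find x such that P(X ≤ x) = 0.3.

This is the 30th percentile, which means 30% of values fall below this point.

Using the inverse CDF (quantile function):
x = F⁻¹(0.3) = 0.2062

Verification: P(X ≤ 0.2062) = 0.3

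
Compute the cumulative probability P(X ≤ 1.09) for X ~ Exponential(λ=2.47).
0.932275

We have X ~ Exponential(λ=2.47).

The CDF gives us P(X ≤ k).

Using the CDF:
P(X ≤ 1.09) = 0.932275

This means there's approximately a 93.2% chance that X is at most 1.09.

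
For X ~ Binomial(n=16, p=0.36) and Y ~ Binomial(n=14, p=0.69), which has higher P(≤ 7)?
X has higher probability (P(X ≤ 7) = 0.8187 > P(Y ≤ 7) = 0.1084)

Compute P(≤ 7) for each distribution:

X ~ Binomial(n=16, p=0.36):
P(X ≤ 7) = 0.8187

Y ~ Binomial(n=14, p=0.69):
P(Y ≤ 7) = 0.1084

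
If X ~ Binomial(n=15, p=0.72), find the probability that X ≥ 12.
0.358390

We have X ~ Binomial(n=15, p=0.72).

For discrete distributions, P(X ≥ 12) = 1 - P(X ≤ 11).

P(X ≤ 11) = 0.641610
P(X ≥ 12) = 1 - 0.641610 = 0.358390

So there's approximately a 35.8% chance that X is at least 12.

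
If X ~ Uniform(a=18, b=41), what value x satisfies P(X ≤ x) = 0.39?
26.9700

We have X ~ Uniform(a=18, b=41).

We want to find x such that P(X ≤ x) = 0.39.

This is the 39th percentile, which means 39% of values fall below this point.

Using the inverse CDF (quantile function):
x = F⁻¹(0.39) = 26.9700

Verification: P(X ≤ 26.9700) = 0.39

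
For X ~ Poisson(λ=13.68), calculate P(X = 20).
0.024800

We have X ~ Poisson(λ=13.68).

For a Poisson distribution, the PMF gives us the probability of each outcome.

Using the PMF formula:
P(X = 20) = 0.024800

Rounded to 4 decimal places: 0.0248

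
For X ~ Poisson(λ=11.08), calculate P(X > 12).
0.320089

We have X ~ Poisson(λ=11.08).

P(X > 12) = 1 - P(X ≤ 12)
                = 1 - F(12)
                = 1 - 0.679911
                = 0.320089

So there's approximately a 32.0% chance that X exceeds 12.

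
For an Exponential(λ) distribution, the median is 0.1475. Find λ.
λ = 4.6993

For X ~ Exponential(λ), the CDF is F(x) = 1 - e^(-λx).
The median m satisfies F(m) = 0.5:
1 - e^(-λm) = 0.5
e^(-λm) = 0.5
λm = ln(2)
m = ln(2) / λ

Given m = 0.1475:
λ = ln(2) / 0.1475 = 0.693147 / 0.1475 = 4.6993

Verification: ln(2) / 4.6993 = 0.1475 ✓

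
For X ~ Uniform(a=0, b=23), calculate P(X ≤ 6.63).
0.288261

We have X ~ Uniform(a=0, b=23).

The CDF gives us P(X ≤ k).

Using the CDF:
P(X ≤ 6.63) = 0.288261

This means there's approximately a 28.8% chance that X is at most 6.63.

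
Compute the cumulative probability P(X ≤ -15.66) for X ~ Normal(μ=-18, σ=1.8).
0.903200

We have X ~ Normal(μ=-18, σ=1.8).

The CDF gives us P(X ≤ k).

Using the CDF:
P(X ≤ -15.66) = 0.903200

This means there's approximately a 90.3% chance that X is at most -15.66.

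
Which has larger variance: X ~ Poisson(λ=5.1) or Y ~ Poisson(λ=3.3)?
X has larger variance (5.1000 > 3.3000)

Compute the variance for each distribution:

X ~ Poisson(λ=5.1):
Var(X) = 5.1000

Y ~ Poisson(λ=3.3):
Var(Y) = 3.3000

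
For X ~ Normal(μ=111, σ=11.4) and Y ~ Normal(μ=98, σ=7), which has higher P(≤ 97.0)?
Y has higher probability (P(Y ≤ 97.0) = 0.4432 > P(X ≤ 97.0) = 0.1097)

Compute P(≤ 97.0) for each distribution:

X ~ Normal(μ=111, σ=11.4):
P(X ≤ 97.0) = 0.1097

Y ~ Normal(μ=98, σ=7):
P(Y ≤ 97.0) = 0.4432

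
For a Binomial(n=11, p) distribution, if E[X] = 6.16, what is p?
p = 0.56

For a Binomial(n, p) distribution:
E[X] = n × p

Given n = 11 and E[X] = 6.16:
6.16 = 11 × p
p = 6.16 / 11 = 0.56

Verification: Binomial(11, 0.56) has E[X] = 6.16 ✓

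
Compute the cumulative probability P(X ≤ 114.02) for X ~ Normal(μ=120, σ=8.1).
0.230175

We have X ~ Normal(μ=120, σ=8.1).

The CDF gives us P(X ≤ k).

Using the CDF:
P(X ≤ 114.02) = 0.230175

This means there's approximately a 23.0% chance that X is at most 114.02.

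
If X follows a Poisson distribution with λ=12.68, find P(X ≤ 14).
0.707355

We have X ~ Poisson(λ=12.68).

The CDF gives us P(X ≤ k).

Using the CDF:
P(X ≤ 14) = 0.707355

This means there's approximately a 70.7% chance that X is at most 14.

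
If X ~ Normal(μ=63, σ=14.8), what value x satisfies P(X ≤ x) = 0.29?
54.8099

We have X ~ Normal(μ=63, σ=14.8).

We want to find x such that P(X ≤ x) = 0.29.

This is the 29th percentile, which means 29% of values fall below this point.

Using the inverse CDF (quantile function):
x = F⁻¹(0.29) = 54.8099

Verification: P(X ≤ 54.8099) = 0.29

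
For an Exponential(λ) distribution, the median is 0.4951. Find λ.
λ = 1.4000

For X ~ Exponential(λ), the CDF is F(x) = 1 - e^(-λx).
The median m satisfies F(m) = 0.5:
1 - e^(-λm) = 0.5
e^(-λm) = 0.5
λm = ln(2)
m = ln(2) / λ

Given m = 0.4951:
λ = ln(2) / 0.4951 = 0.693147 / 0.4951 = 1.4000

Verification: ln(2) / 1.4000 = 0.4951 ✓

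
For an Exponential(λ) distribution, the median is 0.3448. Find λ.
λ = 2.0103

For X ~ Exponential(λ), the CDF is F(x) = 1 - e^(-λx).
The median m satisfies F(m) = 0.5:
1 - e^(-λm) = 0.5
e^(-λm) = 0.5
λm = ln(2)
m = ln(2) / λ

Given m = 0.3448:
λ = ln(2) / 0.3448 = 0.693147 / 0.3448 = 2.0103

Verification: ln(2) / 2.0103 = 0.3448 ✓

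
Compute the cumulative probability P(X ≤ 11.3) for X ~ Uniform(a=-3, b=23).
0.550000

We have X ~ Uniform(a=-3, b=23).

The CDF gives us P(X ≤ k).

Using the CDF:
P(X ≤ 11.3) = 0.550000

This means there's approximately a 55.0% chance that X is at most 11.3.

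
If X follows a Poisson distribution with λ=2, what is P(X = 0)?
0.135335

We have X ~ Poisson(λ=2).

For a Poisson distribution, the PMF gives us the probability of each outcome.

Using the PMF formula:
P(X = 0) = 0.135335

Rounded to 4 decimal places: 0.1353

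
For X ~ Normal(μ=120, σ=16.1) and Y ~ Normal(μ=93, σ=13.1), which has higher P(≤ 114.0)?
Y has higher probability (P(Y ≤ 114.0) = 0.9455 > P(X ≤ 114.0) = 0.3547)

Compute P(≤ 114.0) for each distribution:

X ~ Normal(μ=120, σ=16.1):
P(X ≤ 114.0) = 0.3547

Y ~ Normal(μ=93, σ=13.1):
P(Y ≤ 114.0) = 0.9455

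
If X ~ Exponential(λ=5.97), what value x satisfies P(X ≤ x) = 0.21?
0.0395

We have X ~ Exponential(λ=5.97).

We want to find x such that P(X ≤ x) = 0.21.

This is the 21st percentile, which means 21% of values fall below this point.

Using the inverse CDF (quantile function):
x = F⁻¹(0.21) = 0.0395

Verification: P(X ≤ 0.0395) = 0.21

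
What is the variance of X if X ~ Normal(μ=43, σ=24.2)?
585.6400

We have X ~ Normal(μ=43, σ=24.2).

For a Normal distribution with μ=43, σ=24.2:
Var(X) = 585.6400

The variance measures the spread of the distribution around the mean.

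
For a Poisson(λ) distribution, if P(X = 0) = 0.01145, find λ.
λ = 4.4698

For a Poisson(λ) distribution, the PMF at 0 is:
P(X = 0) = λ^0 e^(-λ) / 0! = e^(-λ)

Given P(X = 0) = 0.01145:
e^(-λ) = 0.01145
-λ = ln(0.01145)
λ = -ln(0.01145) = 4.4698

Verification: e^(-4.4698) = 0.01145 ✓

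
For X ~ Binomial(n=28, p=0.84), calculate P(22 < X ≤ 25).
0.562880

We have X ~ Binomial(n=28, p=0.84).

To find P(22 < X ≤ 25), we use:
P(22 < X ≤ 25) = P(X ≤ 25) - P(X ≤ 22)
                 = F(25) - F(22)
                 = 0.847986 - 0.285106
                 = 0.562880

So there's approximately a 56.3% chance that X falls in this range.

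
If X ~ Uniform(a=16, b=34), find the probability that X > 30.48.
0.195556

We have X ~ Uniform(a=16, b=34).

P(X > 30.48) = 1 - P(X ≤ 30.48)
                = 1 - F(30.48)
                = 1 - 0.804444
                = 0.195556

So there's approximately a 19.6% chance that X exceeds 30.48.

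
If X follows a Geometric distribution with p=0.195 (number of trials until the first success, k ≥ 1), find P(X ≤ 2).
0.351975

We have X ~ Geometric(p=0.195) (number of trials until the first success, k ≥ 1).

The CDF gives us P(X ≤ k).

Using the CDF:
P(X ≤ 2) = 0.351975

This means there's approximately a 35.2% chance that X is at most 2.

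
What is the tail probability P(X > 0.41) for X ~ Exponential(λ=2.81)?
0.315973

We have X ~ Exponential(λ=2.81).

P(X > 0.41) = 1 - P(X ≤ 0.41)
                = 1 - F(0.41)
                = 1 - 0.684027
                = 0.315973

So there's approximately a 31.6% chance that X exceeds 0.41.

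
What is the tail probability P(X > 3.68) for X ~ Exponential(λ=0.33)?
0.296888

We have X ~ Exponential(λ=0.33).

P(X > 3.68) = 1 - P(X ≤ 3.68)
                = 1 - F(3.68)
                = 1 - 0.703112
                = 0.296888

So there's approximately a 29.7% chance that X exceeds 3.68.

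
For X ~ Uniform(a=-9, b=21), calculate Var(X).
75.0000

We have X ~ Uniform(a=-9, b=21).

For a Uniform distribution with a=-9, b=21:
Var(X) = 75.0000

The variance measures the spread of the distribution around the mean.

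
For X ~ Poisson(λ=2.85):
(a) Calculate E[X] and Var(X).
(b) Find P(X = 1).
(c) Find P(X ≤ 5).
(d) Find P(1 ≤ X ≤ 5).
(a) E[X] = 2.8500, Var(X) = 2.8500
(b) P(X = 1) = 0.164856
(c) P(X ≤ 5) = 0.930443
(d) P(1 ≤ X ≤ 5) = 0.872599

We have X ~ Poisson(λ=2.85).

(a) Moments:
E[X] = 2.8500
Var(X) = 2.8500
σ = √Var(X) = 1.6882

(b) Point probability using PMF:
P(X = 1) = 0.164856

(c) Cumulative probability using CDF:
P(X ≤ 5) = F(5) = 0.930443

(d) Range probability:
P(1 ≤ X ≤ 5) = P(X ≤ 5) - P(X ≤ 0)
                   = F(5) - F(0)
                   = 0.930443 - 0.057844
                   = 0.872599

This means approximately 87.3% of outcomes fall in the interval [1, 5].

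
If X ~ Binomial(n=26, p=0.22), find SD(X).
2.1122

We have X ~ Binomial(n=26, p=0.22).

For a Binomial distribution with n=26, p=0.22:
σ = √Var(X) = 2.1122

The standard deviation is the square root of the variance.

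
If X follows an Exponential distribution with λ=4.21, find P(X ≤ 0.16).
0.490130

We have X ~ Exponential(λ=4.21).

The CDF gives us P(X ≤ k).

Using the CDF:
P(X ≤ 0.16) = 0.490130

This means there's approximately a 49.0% chance that X is at most 0.16.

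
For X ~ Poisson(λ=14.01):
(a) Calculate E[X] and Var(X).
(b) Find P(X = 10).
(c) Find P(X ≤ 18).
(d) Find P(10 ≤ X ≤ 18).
(a) E[X] = 14.0100, Var(X) = 14.0100
(b) P(X = 10) = 0.066093
(c) P(X ≤ 18) = 0.882088
(d) P(10 ≤ X ≤ 18) = 0.773161

We have X ~ Poisson(λ=14.01).

(a) Moments:
E[X] = 14.0100
Var(X) = 14.0100
σ = √Var(X) = 3.7430

(b) Point probability using PMF:
P(X = 10) = 0.066093

(c) Cumulative probability using CDF:
P(X ≤ 18) = F(18) = 0.882088

(d) Range probability:
P(10 ≤ X ≤ 18) = P(X ≤ 18) - P(X ≤ 9)
                   = F(18) - F(9)
                   = 0.882088 - 0.108927
                   = 0.773161

This means approximately 77.3% of outcomes fall in the interval [10, 18].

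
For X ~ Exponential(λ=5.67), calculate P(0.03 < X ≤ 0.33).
0.689626

We have X ~ Exponential(λ=5.67).

To find P(0.03 < X ≤ 0.33), we use:
P(0.03 < X ≤ 0.33) = P(X ≤ 0.33) - P(X ≤ 0.03)
                 = F(0.33) - F(0.03)
                 = 0.846046 - 0.156420
                 = 0.689626

So there's approximately a 69.0% chance that X falls in this range.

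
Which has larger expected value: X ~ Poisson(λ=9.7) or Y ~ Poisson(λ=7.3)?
X has larger mean (9.7000 > 7.3000)

Compute the expected value for each distribution:

X ~ Poisson(λ=9.7):
E[X] = 9.7000

Y ~ Poisson(λ=7.3):
E[Y] = 7.3000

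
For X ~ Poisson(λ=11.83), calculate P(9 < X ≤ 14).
0.529625

We have X ~ Poisson(λ=11.83).

To find P(9 < X ≤ 14), we use:
P(9 < X ≤ 14) = P(X ≤ 14) - P(X ≤ 9)
                 = F(14) - F(9)
                 = 0.787185 - 0.257560
                 = 0.529625

So there's approximately a 53.0% chance that X falls in this range.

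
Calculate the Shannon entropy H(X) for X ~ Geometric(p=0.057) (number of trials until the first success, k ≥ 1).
3.8356 nats

We have X ~ Geometric(p=0.057) (number of trials until the first success, k ≥ 1).

The Shannon entropy measures the uncertainty or information content of the distribution.

For a Geometric distribution with p=0.057 (number of trials until the first success, k ≥ 1):
H(X) = 3.8356 nats

(In bits, this would be 5.5337 bits.)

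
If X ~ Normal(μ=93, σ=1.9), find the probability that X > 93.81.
0.334939

We have X ~ Normal(μ=93, σ=1.9).

P(X > 93.81) = 1 - P(X ≤ 93.81)
                = 1 - F(93.81)
                = 1 - 0.665061
                = 0.334939

So there's approximately a 33.5% chance that X exceeds 93.81.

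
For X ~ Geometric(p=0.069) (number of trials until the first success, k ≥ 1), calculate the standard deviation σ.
13.9838

We have X ~ Geometric(p=0.069) (number of trials until the first success, k ≥ 1).

For a Geometric distribution with p=0.069 (number of trials until the first success, k ≥ 1):
σ = √Var(X) = 13.9838

The standard deviation is the square root of the variance.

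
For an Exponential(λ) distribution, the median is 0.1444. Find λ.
λ = 4.8002

For X ~ Exponential(λ), the CDF is F(x) = 1 - e^(-λx).
The median m satisfies F(m) = 0.5:
1 - e^(-λm) = 0.5
e^(-λm) = 0.5
λm = ln(2)
m = ln(2) / λ

Given m = 0.1444:
λ = ln(2) / 0.1444 = 0.693147 / 0.1444 = 4.8002

Verification: ln(2) / 4.8002 = 0.1444 ✓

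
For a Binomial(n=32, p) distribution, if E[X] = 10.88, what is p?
p = 0.34

For a Binomial(n, p) distribution:
E[X] = n × p

Given n = 32 and E[X] = 10.88:
10.88 = 32 × p
p = 10.88 / 32 = 0.34

Verification: Binomial(32, 0.34) has E[X] = 10.88 ✓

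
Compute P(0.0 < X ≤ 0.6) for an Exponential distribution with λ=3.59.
0.883981

We have X ~ Exponential(λ=3.59).

To find P(0.0 < X ≤ 0.6), we use:
P(0.0 < X ≤ 0.6) = P(X ≤ 0.6) - P(X ≤ 0.0)
                 = F(0.6) - F(0.0)
                 = 0.883981 - 0.000000
                 = 0.883981

So there's approximately a 88.4% chance that X falls in this range.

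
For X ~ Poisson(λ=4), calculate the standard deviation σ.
2.0000

We have X ~ Poisson(λ=4).

For a Poisson distribution with λ=4:
σ = √Var(X) = 2.0000

The standard deviation is the square root of the variance.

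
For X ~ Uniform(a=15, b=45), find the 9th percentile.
17.7000

We have X ~ Uniform(a=15, b=45).

We want to find x such that P(X ≤ x) = 0.09.

This is the 9th percentile, which means 9% of values fall below this point.

Using the inverse CDF (quantile function):
x = F⁻¹(0.09) = 17.7000

Verification: P(X ≤ 17.7000) = 0.09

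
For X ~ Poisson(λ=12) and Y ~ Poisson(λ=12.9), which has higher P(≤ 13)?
X has higher probability (P(X ≤ 13) = 0.6815 > P(Y ≤ 13) = 0.5840)

Compute P(≤ 13) for each distribution:

X ~ Poisson(λ=12):
P(X ≤ 13) = 0.6815

Y ~ Poisson(λ=12.9):
P(Y ≤ 13) = 0.5840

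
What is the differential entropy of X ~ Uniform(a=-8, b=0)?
2.0794 nats

We have X ~ Uniform(a=-8, b=0).

The differential entropy measures the uncertainty or information content of the distribution.

For a Uniform distribution with a=-8, b=0:
h(X) = 2.0794 nats

(In bits, this would be 3.0000 bits.)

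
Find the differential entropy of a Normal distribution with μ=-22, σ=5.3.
3.0866 nats

We have X ~ Normal(μ=-22, σ=5.3).

The differential entropy measures the uncertainty or information content of the distribution.

For a Normal distribution with μ=-22, σ=5.3:
h(X) = 3.0866 nats

(In bits, this would be 4.4531 bits.)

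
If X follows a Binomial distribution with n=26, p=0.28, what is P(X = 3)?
0.029860

We have X ~ Binomial(n=26, p=0.28).

For a Binomial distribution, the PMF gives us the probability of each outcome.

Using the PMF formula:
P(X = 3) = 0.029860

Rounded to 4 decimal places: 0.0299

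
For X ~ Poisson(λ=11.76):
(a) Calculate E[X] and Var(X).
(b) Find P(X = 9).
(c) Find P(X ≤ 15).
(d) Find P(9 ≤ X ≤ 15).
(a) E[X] = 11.7600, Var(X) = 11.7600
(b) P(X = 9) = 0.092598
(c) P(X ≤ 15) = 0.861262
(d) P(9 ≤ X ≤ 15) = 0.689871

We have X ~ Poisson(λ=11.76).

(a) Moments:
E[X] = 11.7600
Var(X) = 11.7600
σ = √Var(X) = 3.4293

(b) Point probability using PMF:
P(X = 9) = 0.092598

(c) Cumulative probability using CDF:
P(X ≤ 15) = F(15) = 0.861262

(d) Range probability:
P(9 ≤ X ≤ 15) = P(X ≤ 15) - P(X ≤ 8)
                   = F(15) - F(8)
                   = 0.861262 - 0.171391
                   = 0.689871

This means approximately 69.0% of outcomes fall in the interval [9, 15].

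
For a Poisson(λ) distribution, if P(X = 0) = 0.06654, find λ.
λ = 2.7100

For a Poisson(λ) distribution, the PMF at 0 is:
P(X = 0) = λ^0 e^(-λ) / 0! = e^(-λ)

Given P(X = 0) = 0.06654:
e^(-λ) = 0.06654
-λ = ln(0.06654)
λ = -ln(0.06654) = 2.7100

Verification: e^(-2.7100) = 0.06654 ✓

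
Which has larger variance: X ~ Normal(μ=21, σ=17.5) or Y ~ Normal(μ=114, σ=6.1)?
X has larger variance (306.2500 > 37.2100)

Compute the variance for each distribution:

X ~ Normal(μ=21, σ=17.5):
Var(X) = 306.2500

Y ~ Normal(μ=114, σ=6.1):
Var(Y) = 37.2100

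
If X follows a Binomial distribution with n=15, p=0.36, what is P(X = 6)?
0.196263

We have X ~ Binomial(n=15, p=0.36).

For a Binomial distribution, the PMF gives us the probability of each outcome.

Using the PMF formula:
P(X = 6) = 0.196263

Rounded to 4 decimal places: 0.1963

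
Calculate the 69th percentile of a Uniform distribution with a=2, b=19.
13.7300

We have X ~ Uniform(a=2, b=19).

We want to find x such that P(X ≤ x) = 0.69.

This is the 69th percentile, which means 69% of values fall below this point.

Using the inverse CDF (quantile function):
x = F⁻¹(0.69) = 13.7300

Verification: P(X ≤ 13.7300) = 0.69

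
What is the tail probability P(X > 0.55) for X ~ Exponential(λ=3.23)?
0.169229

We have X ~ Exponential(λ=3.23).

P(X > 0.55) = 1 - P(X ≤ 0.55)
                = 1 - F(0.55)
                = 1 - 0.830771
                = 0.169229

So there's approximately a 16.9% chance that X exceeds 0.55.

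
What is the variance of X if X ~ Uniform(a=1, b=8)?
4.0833

We have X ~ Uniform(a=1, b=8).

For a Uniform distribution with a=1, b=8:
Var(X) = 4.0833

The variance measures the spread of the distribution around the mean.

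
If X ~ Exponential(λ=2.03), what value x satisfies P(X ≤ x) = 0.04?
0.0201

We have X ~ Exponential(λ=2.03).

We want to find x such that P(X ≤ x) = 0.04.

This is the 4th percentile, which means 4% of values fall below this point.

Using the inverse CDF (quantile function):
x = F⁻¹(0.04) = 0.0201

Verification: P(X ≤ 0.0201) = 0.04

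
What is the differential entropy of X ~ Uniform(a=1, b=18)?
2.8332 nats

We have X ~ Uniform(a=1, b=18).

The differential entropy measures the uncertainty or information content of the distribution.

For a Uniform distribution with a=1, b=18:
h(X) = 2.8332 nats

(In bits, this would be 4.0875 bits.)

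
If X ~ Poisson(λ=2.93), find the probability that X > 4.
0.173115

We have X ~ Poisson(λ=2.93).

P(X > 4) = 1 - P(X ≤ 4)
                = 1 - F(4)
                = 1 - 0.826885
                = 0.173115

So there's approximately a 17.3% chance that X exceeds 4.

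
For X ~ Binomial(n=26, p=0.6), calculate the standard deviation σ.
2.4980

We have X ~ Binomial(n=26, p=0.6).

For a Binomial distribution with n=26, p=0.6:
σ = √Var(X) = 2.4980

The standard deviation is the square root of the variance.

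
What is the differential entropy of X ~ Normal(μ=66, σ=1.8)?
2.0067 nats

We have X ~ Normal(μ=66, σ=1.8).

The differential entropy measures the uncertainty or information content of the distribution.

For a Normal distribution with μ=66, σ=1.8:
h(X) = 2.0067 nats

(In bits, this would be 2.8951 bits.)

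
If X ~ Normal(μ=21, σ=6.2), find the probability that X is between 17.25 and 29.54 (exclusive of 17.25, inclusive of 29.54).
0.643166

We have X ~ Normal(μ=21, σ=6.2).

To find P(17.25 < X ≤ 29.54), we use:
P(17.25 < X ≤ 29.54) = P(X ≤ 29.54) - P(X ≤ 17.25)
                 = F(29.54) - F(17.25)
                 = 0.915809 - 0.272643
                 = 0.643166

So there's approximately a 64.3% chance that X falls in this range.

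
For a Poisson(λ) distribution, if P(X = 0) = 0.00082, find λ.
λ = 7.1062

For a Poisson(λ) distribution, the PMF at 0 is:
P(X = 0) = λ^0 e^(-λ) / 0! = e^(-λ)

Given P(X = 0) = 0.00082:
e^(-λ) = 0.00082
-λ = ln(0.00082)
λ = -ln(0.00082) = 7.1062

Verification: e^(-7.1062) = 0.00082 ✓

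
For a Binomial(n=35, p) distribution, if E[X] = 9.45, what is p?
p = 0.27

For a Binomial(n, p) distribution:
E[X] = n × p

Given n = 35 and E[X] = 9.45:
9.45 = 35 × p
p = 9.45 / 35 = 0.27

Verification: Binomial(35, 0.27) has E[X] = 9.45 ✓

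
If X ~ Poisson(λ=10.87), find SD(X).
3.2970

We have X ~ Poisson(λ=10.87).

For a Poisson distribution with λ=10.87:
σ = √Var(X) = 3.2970

The standard deviation is the square root of the variance.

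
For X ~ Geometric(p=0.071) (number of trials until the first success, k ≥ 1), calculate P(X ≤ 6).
0.357173

We have X ~ Geometric(p=0.071) (number of trials until the first success, k ≥ 1).

The CDF gives us P(X ≤ k).

Using the CDF:
P(X ≤ 6) = 0.357173

This means there's approximately a 35.7% chance that X is at most 6.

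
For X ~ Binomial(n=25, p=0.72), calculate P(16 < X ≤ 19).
0.494970

We have X ~ Binomial(n=25, p=0.72).

To find P(16 < X ≤ 19), we use:
P(16 < X ≤ 19) = P(X ≤ 19) - P(X ≤ 16)
                 = F(19) - F(16)
                 = 0.741461 - 0.246491
                 = 0.494970

So there's approximately a 49.5% chance that X falls in this range.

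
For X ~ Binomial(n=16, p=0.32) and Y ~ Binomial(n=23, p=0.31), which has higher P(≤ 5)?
X has higher probability (P(X ≤ 5) = 0.5926 > P(Y ≤ 5) = 0.2358)

Compute P(≤ 5) for each distribution:

X ~ Binomial(n=16, p=0.32):
P(X ≤ 5) = 0.5926

Y ~ Binomial(n=23, p=0.31):
P(Y ≤ 5) = 0.2358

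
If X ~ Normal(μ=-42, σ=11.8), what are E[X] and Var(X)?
E[X] = -42.0000, Var(X) = 139.2400

We have X ~ Normal(μ=-42, σ=11.8).

For a Normal distribution with μ=-42, σ=11.8:

Expected value:
E[X] = -42.0000

Variance:
Var(X) = 139.2400

Standard deviation:
σ = √Var(X) = 11.8000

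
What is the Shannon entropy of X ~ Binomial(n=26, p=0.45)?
2.3495 nats

We have X ~ Binomial(n=26, p=0.45).

The Shannon entropy measures the uncertainty or information content of the distribution.

For a Binomial distribution with n=26, p=0.45:
H(X) = 2.3495 nats

(In bits, this would be 3.3897 bits.)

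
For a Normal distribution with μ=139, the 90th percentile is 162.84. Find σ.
σ = 18.6025

For X ~ Normal(μ, σ), the p-th percentile satisfies x = μ + z_p × σ,
where z_p = Φ⁻¹(p) is the standard normal quantile.

Step 1: z_{0.9} = Φ⁻¹(0.9) = 1.2816

Step 2: Solve for σ:
162.84 = 139 + 1.2816 × σ
σ = (162.84 - 139) / 1.2816
σ = 23.84 / 1.2816
σ = 18.6025

Verification: μ + z × σ = 139 + 1.2816 × 18.6025 = 162.84 ✓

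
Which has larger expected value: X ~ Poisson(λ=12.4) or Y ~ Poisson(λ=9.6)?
X has larger mean (12.4000 > 9.6000)

Compute the expected value for each distribution:

X ~ Poisson(λ=12.4):
E[X] = 12.4000

Y ~ Poisson(λ=9.6):
E[Y] = 9.6000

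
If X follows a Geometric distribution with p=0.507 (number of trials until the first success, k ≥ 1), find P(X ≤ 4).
0.940927

We have X ~ Geometric(p=0.507) (number of trials until the first success, k ≥ 1).

The CDF gives us P(X ≤ k).

Using the CDF:
P(X ≤ 4) = 0.940927

This means there's approximately a 94.1% chance that X is at most 4.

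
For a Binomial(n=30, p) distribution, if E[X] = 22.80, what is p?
p = 0.76

For a Binomial(n, p) distribution:
E[X] = n × p

Given n = 30 and E[X] = 22.80:
22.80 = 30 × p
p = 22.80 / 30 = 0.76

Verification: Binomial(30, 0.76) has E[X] = 22.80 ✓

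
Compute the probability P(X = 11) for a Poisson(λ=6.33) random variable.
0.029188

We have X ~ Poisson(λ=6.33).

For a Poisson distribution, the PMF gives us the probability of each outcome.

Using the PMF formula:
P(X = 11) = 0.029188

Rounded to 4 decimal places: 0.0292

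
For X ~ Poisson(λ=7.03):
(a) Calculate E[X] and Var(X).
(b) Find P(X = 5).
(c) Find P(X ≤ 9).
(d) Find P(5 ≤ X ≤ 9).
(a) E[X] = 7.0300, Var(X) = 7.0300
(b) P(X = 5) = 0.126621
(c) P(X ≤ 9) = 0.827441
(d) P(5 ≤ X ≤ 9) = 0.657168

We have X ~ Poisson(λ=7.03).

(a) Moments:
E[X] = 7.0300
Var(X) = 7.0300
σ = √Var(X) = 2.6514

(b) Point probability using PMF:
P(X = 5) = 0.126621

(c) Cumulative probability using CDF:
P(X ≤ 9) = F(9) = 0.827441

(d) Range probability:
P(5 ≤ X ≤ 9) = P(X ≤ 9) - P(X ≤ 4)
                   = F(9) - F(4)
                   = 0.827441 - 0.170272
                   = 0.657168

This means approximately 65.7% of outcomes fall in the interval [5, 9].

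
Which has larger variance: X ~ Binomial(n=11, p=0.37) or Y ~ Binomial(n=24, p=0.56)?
Y has larger variance (5.9136 > 2.5641)

Compute the variance for each distribution:

X ~ Binomial(n=11, p=0.37):
Var(X) = 2.5641

Y ~ Binomial(n=24, p=0.56):
Var(Y) = 5.9136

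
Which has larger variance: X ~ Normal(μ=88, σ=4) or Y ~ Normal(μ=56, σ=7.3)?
Y has larger variance (53.2900 > 16.0000)

Compute the variance for each distribution:

X ~ Normal(μ=88, σ=4):
Var(X) = 16.0000

Y ~ Normal(μ=56, σ=7.3):
Var(Y) = 53.2900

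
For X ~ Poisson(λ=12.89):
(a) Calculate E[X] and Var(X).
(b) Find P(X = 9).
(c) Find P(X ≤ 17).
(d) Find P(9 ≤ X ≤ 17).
(a) E[X] = 12.8900, Var(X) = 12.8900
(b) P(X = 9) = 0.068306
(c) P(X ≤ 17) = 0.896409
(d) P(9 ≤ X ≤ 17) = 0.791514

We have X ~ Poisson(λ=12.89).

(a) Moments:
E[X] = 12.8900
Var(X) = 12.8900
σ = √Var(X) = 3.5903

(b) Point probability using PMF:
P(X = 9) = 0.068306

(c) Cumulative probability using CDF:
P(X ≤ 17) = F(17) = 0.896409

(d) Range probability:
P(9 ≤ X ≤ 17) = P(X ≤ 17) - P(X ≤ 8)
                   = F(17) - F(8)
                   = 0.896409 - 0.104896
                   = 0.791514

This means approximately 79.2% of outcomes fall in the interval [9, 17].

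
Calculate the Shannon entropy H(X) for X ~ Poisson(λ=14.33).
2.7441 nats

We have X ~ Poisson(λ=14.33).

The Shannon entropy measures the uncertainty or information content of the distribution.

For a Poisson distribution with λ=14.33:
H(X) = 2.7441 nats

(In bits, this would be 3.9589 bits.)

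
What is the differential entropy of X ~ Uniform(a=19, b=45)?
3.2581 nats

We have X ~ Uniform(a=19, b=45).

The differential entropy measures the uncertainty or information content of the distribution.

For a Uniform distribution with a=19, b=45:
h(X) = 3.2581 nats

(In bits, this would be 4.7004 bits.)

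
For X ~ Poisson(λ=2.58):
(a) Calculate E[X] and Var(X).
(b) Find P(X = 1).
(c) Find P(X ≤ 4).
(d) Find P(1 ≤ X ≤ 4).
(a) E[X] = 2.5800, Var(X) = 2.5800
(b) P(X = 1) = 0.195497
(c) P(X ≤ 4) = 0.880237
(d) P(1 ≤ X ≤ 4) = 0.804463

We have X ~ Poisson(λ=2.58).

(a) Moments:
E[X] = 2.5800
Var(X) = 2.5800
σ = √Var(X) = 1.6062

(b) Point probability using PMF:
P(X = 1) = 0.195497

(c) Cumulative probability using CDF:
P(X ≤ 4) = F(4) = 0.880237

(d) Range probability:
P(1 ≤ X ≤ 4) = P(X ≤ 4) - P(X ≤ 0)
                   = F(4) - F(0)
                   = 0.880237 - 0.075774
                   = 0.804463

This means approximately 80.4% of outcomes fall in the interval [1, 4].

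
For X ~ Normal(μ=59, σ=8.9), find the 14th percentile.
49.3852

We have X ~ Normal(μ=59, σ=8.9).

We want to find x such that P(X ≤ x) = 0.14.

This is the 14th percentile, which means 14% of values fall below this point.

Using the inverse CDF (quantile function):
x = F⁻¹(0.14) = 49.3852

Verification: P(X ≤ 49.3852) = 0.14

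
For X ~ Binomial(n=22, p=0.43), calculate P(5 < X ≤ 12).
0.863201

We have X ~ Binomial(n=22, p=0.43).

To find P(5 < X ≤ 12), we use:
P(5 < X ≤ 12) = P(X ≤ 12) - P(X ≤ 5)
                 = F(12) - F(5)
                 = 0.904139 - 0.040938
                 = 0.863201

So there's approximately a 86.3% chance that X falls in this range.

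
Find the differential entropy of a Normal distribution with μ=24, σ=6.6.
3.3060 nats

We have X ~ Normal(μ=24, σ=6.6).

The differential entropy measures the uncertainty or information content of the distribution.

For a Normal distribution with μ=24, σ=6.6:
h(X) = 3.3060 nats

(In bits, this would be 4.7696 bits.)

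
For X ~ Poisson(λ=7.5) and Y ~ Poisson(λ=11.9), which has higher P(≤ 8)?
X has higher probability (P(X ≤ 8) = 0.6620 > P(Y ≤ 8) = 0.1617)

Compute P(≤ 8) for each distribution:

X ~ Poisson(λ=7.5):
P(X ≤ 8) = 0.6620

Y ~ Poisson(λ=11.9):
P(Y ≤ 8) = 0.1617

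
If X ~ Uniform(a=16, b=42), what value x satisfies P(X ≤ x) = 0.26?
22.7600

We have X ~ Uniform(a=16, b=42).

We want to find x such that P(X ≤ x) = 0.26.

This is the 26th percentile, which means 26% of values fall below this point.

Using the inverse CDF (quantile function):
x = F⁻¹(0.26) = 22.7600

Verification: P(X ≤ 22.7600) = 0.26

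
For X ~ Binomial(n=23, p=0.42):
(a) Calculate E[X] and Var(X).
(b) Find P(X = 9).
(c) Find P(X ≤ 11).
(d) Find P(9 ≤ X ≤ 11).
(a) E[X] = 9.6600, Var(X) = 5.6028
(b) P(X = 9) = 0.162016
(c) P(X ≤ 11) = 0.782531
(d) P(9 ≤ X ≤ 11) = 0.466833

We have X ~ Binomial(n=23, p=0.42).

(a) Moments:
E[X] = 9.6600
Var(X) = 5.6028
σ = √Var(X) = 2.3670

(b) Point probability using PMF:
P(X = 9) = 0.162016

(c) Cumulative probability using CDF:
P(X ≤ 11) = F(11) = 0.782531

(d) Range probability:
P(9 ≤ X ≤ 11) = P(X ≤ 11) - P(X ≤ 8)
                   = F(11) - F(8)
                   = 0.782531 - 0.315698
                   = 0.466833

This means approximately 46.7% of outcomes fall in the interval [9, 11].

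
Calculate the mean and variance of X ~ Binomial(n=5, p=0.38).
E[X] = 1.9000, Var(X) = 1.1780

We have X ~ Binomial(n=5, p=0.38).

For a Binomial distribution with n=5, p=0.38:

Expected value:
E[X] = 1.9000

Variance:
Var(X) = 1.1780

Standard deviation:
σ = √Var(X) = 1.0854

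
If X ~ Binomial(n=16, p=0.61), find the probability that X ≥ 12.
0.187701

We have X ~ Binomial(n=16, p=0.61).

For discrete distributions, P(X ≥ 12) = 1 - P(X ≤ 11).

P(X ≤ 11) = 0.812299
P(X ≥ 12) = 1 - 0.812299 = 0.187701

So there's approximately a 18.8% chance that X is at least 12.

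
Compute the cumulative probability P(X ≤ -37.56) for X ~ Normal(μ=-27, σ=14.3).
0.230117

We have X ~ Normal(μ=-27, σ=14.3).

The CDF gives us P(X ≤ k).

Using the CDF:
P(X ≤ -37.56) = 0.230117

This means there's approximately a 23.0% chance that X is at most -37.56.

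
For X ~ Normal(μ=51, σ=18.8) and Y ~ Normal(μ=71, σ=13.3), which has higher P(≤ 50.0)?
X has higher probability (P(X ≤ 50.0) = 0.4788 > P(Y ≤ 50.0) = 0.0572)

Compute P(≤ 50.0) for each distribution:

X ~ Normal(μ=51, σ=18.8):
P(X ≤ 50.0) = 0.4788

Y ~ Normal(μ=71, σ=13.3):
P(Y ≤ 50.0) = 0.0572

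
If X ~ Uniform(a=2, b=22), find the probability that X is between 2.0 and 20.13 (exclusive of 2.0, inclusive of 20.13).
0.906500

We have X ~ Uniform(a=2, b=22).

To find P(2.0 < X ≤ 20.13), we use:
P(2.0 < X ≤ 20.13) = P(X ≤ 20.13) - P(X ≤ 2.0)
                 = F(20.13) - F(2.0)
                 = 0.906500 - 0.000000
                 = 0.906500

So there's approximately a 90.6% chance that X falls in this range.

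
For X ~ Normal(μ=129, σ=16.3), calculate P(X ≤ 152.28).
0.923386

We have X ~ Normal(μ=129, σ=16.3).

The CDF gives us P(X ≤ k).

Using the CDF:
P(X ≤ 152.28) = 0.923386

This means there's approximately a 92.3% chance that X is at most 152.28.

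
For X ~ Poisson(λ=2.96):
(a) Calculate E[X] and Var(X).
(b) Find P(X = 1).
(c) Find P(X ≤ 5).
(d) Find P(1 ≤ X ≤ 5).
(a) E[X] = 2.9600, Var(X) = 2.9600
(b) P(X = 1) = 0.153384
(c) P(X ≤ 5) = 0.920061
(d) P(1 ≤ X ≤ 5) = 0.868242

We have X ~ Poisson(λ=2.96).

(a) Moments:
E[X] = 2.9600
Var(X) = 2.9600
σ = √Var(X) = 1.7205

(b) Point probability using PMF:
P(X = 1) = 0.153384

(c) Cumulative probability using CDF:
P(X ≤ 5) = F(5) = 0.920061

(d) Range probability:
P(1 ≤ X ≤ 5) = P(X ≤ 5) - P(X ≤ 0)
                   = F(5) - F(0)
                   = 0.920061 - 0.051819
                   = 0.868242

This means approximately 86.8% of outcomes fall in the interval [1, 5].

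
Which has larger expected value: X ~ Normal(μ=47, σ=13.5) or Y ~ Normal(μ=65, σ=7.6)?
Y has larger mean (65.0000 > 47.0000)

Compute the expected value for each distribution:

X ~ Normal(μ=47, σ=13.5):
E[X] = 47.0000

Y ~ Normal(μ=65, σ=7.6):
E[Y] = 65.0000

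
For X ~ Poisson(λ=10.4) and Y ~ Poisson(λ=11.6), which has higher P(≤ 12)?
X has higher probability (P(X ≤ 12) = 0.7522 > P(Y ≤ 12) = 0.6216)

Compute P(≤ 12) for each distribution:

X ~ Poisson(λ=10.4):
P(X ≤ 12) = 0.7522

Y ~ Poisson(λ=11.6):
P(Y ≤ 12) = 0.6216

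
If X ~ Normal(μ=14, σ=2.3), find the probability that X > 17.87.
0.046225

We have X ~ Normal(μ=14, σ=2.3).

P(X > 17.87) = 1 - P(X ≤ 17.87)
                = 1 - F(17.87)
                = 1 - 0.953775
                = 0.046225

So there's approximately a 4.6% chance that X exceeds 17.87.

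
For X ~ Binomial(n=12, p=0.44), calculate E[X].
5.2800

We have X ~ Binomial(n=12, p=0.44).

For a Binomial distribution with n=12, p=0.44:
E[X] = 5.2800

This is the expected (average) value of X.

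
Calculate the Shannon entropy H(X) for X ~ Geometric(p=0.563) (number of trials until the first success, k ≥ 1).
1.2170 nats

We have X ~ Geometric(p=0.563) (number of trials until the first success, k ≥ 1).

The Shannon entropy measures the uncertainty or information content of the distribution.

For a Geometric distribution with p=0.563 (number of trials until the first success, k ≥ 1):
H(X) = 1.2170 nats

(In bits, this would be 1.7558 bits.)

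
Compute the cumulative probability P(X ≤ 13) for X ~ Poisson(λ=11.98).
0.683645

We have X ~ Poisson(λ=11.98).

The CDF gives us P(X ≤ k).

Using the CDF:
P(X ≤ 13) = 0.683645

This means there's approximately a 68.4% chance that X is at most 13.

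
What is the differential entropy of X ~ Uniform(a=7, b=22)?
2.7081 nats

We have X ~ Uniform(a=7, b=22).

The differential entropy measures the uncertainty or information content of the distribution.

For a Uniform distribution with a=7, b=22:
h(X) = 2.7081 nats

(In bits, this would be 3.9069 bits.)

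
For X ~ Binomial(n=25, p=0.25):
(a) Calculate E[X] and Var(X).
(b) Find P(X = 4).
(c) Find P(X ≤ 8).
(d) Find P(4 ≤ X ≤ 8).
(a) E[X] = 6.2500, Var(X) = 4.6875
(b) P(X = 4) = 0.117527
(c) P(X ≤ 8) = 0.850562
(d) P(4 ≤ X ≤ 8) = 0.754348

We have X ~ Binomial(n=25, p=0.25).

(a) Moments:
E[X] = 6.2500
Var(X) = 4.6875
σ = √Var(X) = 2.1651

(b) Point probability using PMF:
P(X = 4) = 0.117527

(c) Cumulative probability using CDF:
P(X ≤ 8) = F(8) = 0.850562

(d) Range probability:
P(4 ≤ X ≤ 8) = P(X ≤ 8) - P(X ≤ 3)
                   = F(8) - F(3)
                   = 0.850562 - 0.096214
                   = 0.754348

This means approximately 75.4% of outcomes fall in the interval [4, 8].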